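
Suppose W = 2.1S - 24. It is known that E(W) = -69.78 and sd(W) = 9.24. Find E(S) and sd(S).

From W = 2.1S - 24: E(W) = a·E(S) + b, so E(S) = (E(W) − b)/a = (-69.78 − (-24))/2.1 = -21.8.
sd(W) = |a|·sd(S), so sd(S) = 9.24/|2.1| = 4.4.

E(S) = -21.8, sd(S) = 4.4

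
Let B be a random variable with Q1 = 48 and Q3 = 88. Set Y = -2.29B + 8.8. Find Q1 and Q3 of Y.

Q1(Y) = -192.72, Q3(Y) = -101.12

a = -2.29 < 0 reverses order: Q1(Y) comes from Q3(B), Q3(Y) from Q1(B).
Q1(Y) = (-2.29)·88 + 8.8 = -192.72; Q3(Y) = (-2.29)·48 + 8.8 = -101.12.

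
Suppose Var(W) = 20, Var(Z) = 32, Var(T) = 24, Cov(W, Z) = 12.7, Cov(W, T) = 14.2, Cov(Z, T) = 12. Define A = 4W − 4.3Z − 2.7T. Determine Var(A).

Var(A) = 621.68

Var(A) = a²·Var(W) + b²·Var(Z) + c²·Var(T) + 2ab·Cov(W, Z) + 2ac·Cov(W, T) + 2bc·Cov(Z, T), with a = 4, b = -4.3, c = -2.7.
= 320 + 591.68 + 174.96 + (-436.88) + (-306.72) + 278.64
= 621.68.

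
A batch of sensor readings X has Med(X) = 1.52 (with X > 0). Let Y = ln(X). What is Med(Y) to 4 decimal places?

ln(X) is monotone on this domain, so Med(Y) = ln(1.52) ≈ 0.4187.

Med(Y) = 0.4187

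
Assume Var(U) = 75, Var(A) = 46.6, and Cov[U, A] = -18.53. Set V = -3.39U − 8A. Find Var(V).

Var(V) = a²·Var(U) + b²·Var(A) + 2ab·Cov[U, A] with a = -3.39, b = -8.
= (-3.39)²·75 + (-8)²·46.6 + 2·(-3.39)·(-8)·(-18.53)
= 861.9075 + 2982.4 + (-1005.0672) = 2839.2403.

Var(V) = 2839.2403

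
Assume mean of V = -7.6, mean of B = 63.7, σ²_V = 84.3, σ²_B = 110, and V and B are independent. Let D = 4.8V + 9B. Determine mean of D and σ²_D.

mean of D = 536.82, σ²_D = 10852.272

mean of D = 4.8·mean of V + 9·mean of B = 4.8·(-7.6) + 9·63.7 = 536.82.
σ²_D = a²·σ²_V + b²·σ²_B + 2ab·Cov(V, B) with a = 4.8, b = 9.
Independence gives Cov(V, B) = 0.
= 4.8²·84.3 + 9²·110 + 2·4.8·9·0
= 1942.272 + 8910 + 0 = 10852.272.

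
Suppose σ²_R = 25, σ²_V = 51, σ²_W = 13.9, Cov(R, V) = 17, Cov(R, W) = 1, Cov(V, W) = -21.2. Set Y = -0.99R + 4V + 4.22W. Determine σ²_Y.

σ²_Y = 229.33166

σ²_Y = a²·σ²_R + b²·σ²_V + c²·σ²_W + 2ab·Cov(R, V) + 2ac·Cov(R, W) + 2bc·Cov(V, W), with a = -0.99, b = 4, c = 4.22.
= 24.5025 + 816 + 247.53676 + (-134.64) + (-8.3556) + (-715.712)
= 229.33166.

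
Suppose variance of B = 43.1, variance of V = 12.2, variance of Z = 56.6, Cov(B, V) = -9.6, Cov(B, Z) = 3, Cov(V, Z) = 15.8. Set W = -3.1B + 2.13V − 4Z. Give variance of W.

variance of W = a²·variance of B + b²·variance of V + c²·variance of Z + 2ab·Cov(B, V) + 2ac·Cov(B, Z) + 2bc·Cov(V, Z), with a = -3.1, b = 2.13, c = -4.
= 414.191 + 55.35018 + 905.6 + 126.7776 + 74.4 + (-269.232)
= 1307.08678.

variance of W = 1307.08678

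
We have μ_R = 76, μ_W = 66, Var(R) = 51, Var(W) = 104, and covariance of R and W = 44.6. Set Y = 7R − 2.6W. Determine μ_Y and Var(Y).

μ_Y = 7·μ_R + (-2.6)·μ_W = 7·76 + (-2.6)·66 = 360.4.
Var(Y) = a²·Var(R) + b²·Var(W) + 2ab·covariance of R and W with a = 7, b = -2.6.
= 7²·51 + (-2.6)²·104 + 2·7·(-2.6)·44.6
= 2499 + 703.04 + (-1623.44) = 1578.6.

μ_Y = 360.4, Var(Y) = 1578.6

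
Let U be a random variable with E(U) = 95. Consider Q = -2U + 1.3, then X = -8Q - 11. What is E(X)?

E(X) = 1498.6

E(Q) = (-2)·95 + 1.3 = -188.7.
E(X) = (-8)·(-188.7) + (-11) = 1498.6.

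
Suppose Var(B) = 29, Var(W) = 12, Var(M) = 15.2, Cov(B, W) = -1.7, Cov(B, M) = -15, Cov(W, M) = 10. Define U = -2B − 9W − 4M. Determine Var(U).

Var(U) = 1750

Var(U) = a²·Var(B) + b²·Var(W) + c²·Var(M) + 2ab·Cov(B, W) + 2ac·Cov(B, M) + 2bc·Cov(W, M), with a = -2, b = -9, c = -4.
= 116 + 972 + 243.2 + (-61.2) + (-240) + 720
= 1750.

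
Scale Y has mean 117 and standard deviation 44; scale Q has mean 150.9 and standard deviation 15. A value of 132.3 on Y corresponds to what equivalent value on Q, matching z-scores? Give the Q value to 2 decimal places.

z = (132.3 − 117)/44 ≈ 0.3477.
Q = 150.9 + z·15 = 150.9 + (132.3 − 117)·15/44 ≈ 156.12.

Q = 156.12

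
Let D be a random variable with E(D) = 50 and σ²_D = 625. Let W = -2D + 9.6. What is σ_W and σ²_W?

σ_W = 50, σ²_W = 2500

W = -2D + 9.6 is linear with a = -2, b = 9.6.
σ_D = √625 = 25.
σ_W = |a|·σ_D = |-2|·25 = 50.
σ²_W = a²·σ²_D = (-2)²·625 = 2500 (the additive constant 9.6 does not affect variance).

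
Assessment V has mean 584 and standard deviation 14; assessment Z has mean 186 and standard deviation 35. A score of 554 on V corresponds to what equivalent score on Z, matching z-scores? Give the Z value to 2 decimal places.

Z = 111.00

z = (554 − 584)/14 ≈ -2.1429.
Z = 186 + z·35 = 186 + (554 − 584)·35/14 = 111.00.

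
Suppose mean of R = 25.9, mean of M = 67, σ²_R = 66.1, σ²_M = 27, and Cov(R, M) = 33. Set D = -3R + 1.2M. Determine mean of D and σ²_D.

mean of D = 2.7, σ²_D = 396.18

mean of D = (-3)·mean of R + 1.2·mean of M = (-3)·25.9 + 1.2·67 = 2.7.
σ²_D = a²·σ²_R + b²·σ²_M + 2ab·Cov(R, M) with a = -3, b = 1.2.
= (-3)²·66.1 + 1.2²·27 + 2·(-3)·1.2·33
= 594.9 + 38.88 + (-237.6) = 396.18.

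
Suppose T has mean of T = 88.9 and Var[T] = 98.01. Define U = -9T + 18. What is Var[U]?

Var[U] = 7938.81

U = -9T + 18 is linear with a = -9, b = 18.
Var[U] = a²·Var[T] = (-9)²·98.01 = 7938.81 (the additive constant 18 does not affect variance).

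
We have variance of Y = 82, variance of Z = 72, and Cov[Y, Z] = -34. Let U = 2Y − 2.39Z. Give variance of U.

variance of U = 1064.3112

variance of U = a²·variance of Y + b²·variance of Z + 2ab·Cov[Y, Z] with a = 2, b = -2.39.
= 2²·82 + (-2.39)²·72 + 2·2·(-2.39)·(-34)
= 328 + 411.2712 + 325.04 = 1064.3112.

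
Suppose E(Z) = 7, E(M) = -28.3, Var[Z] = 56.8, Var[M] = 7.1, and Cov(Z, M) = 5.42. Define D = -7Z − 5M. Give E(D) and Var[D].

E(D) = 92.5, Var[D] = 3340.1

E(D) = (-7)·E(Z) + (-5)·E(M) = (-7)·7 + (-5)·(-28.3) = 92.5.
Var[D] = a²·Var[Z] + b²·Var[M] + 2ab·Cov(Z, M) with a = -7, b = -5.
= (-7)²·56.8 + (-5)²·7.1 + 2·(-7)·(-5)·5.42
= 2783.2 + 177.5 + 379.4 = 3340.1.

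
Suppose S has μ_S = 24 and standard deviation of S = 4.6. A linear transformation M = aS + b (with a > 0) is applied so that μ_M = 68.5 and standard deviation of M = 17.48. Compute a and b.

standard deviation of M = a·standard deviation of S (a > 0), so a = 17.48/4.6 = 3.8.
μ_M = a·μ_S + b, so b = 68.5 − 3.8·24 = -22.7.

a = 3.8, b = -22.7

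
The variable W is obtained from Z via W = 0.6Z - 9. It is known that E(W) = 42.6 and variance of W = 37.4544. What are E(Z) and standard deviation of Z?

From W = 0.6Z - 9: E(W) = a·E(Z) + b, so E(Z) = (E(W) − b)/a = (42.6 − (-9))/0.6 = 86.
standard deviation of W = √37.4544 = 6.12.
standard deviation of W = |a|·standard deviation of Z, so standard deviation of Z = 6.12/|0.6| = 10.2.

E(Z) = 86, standard deviation of Z = 10.2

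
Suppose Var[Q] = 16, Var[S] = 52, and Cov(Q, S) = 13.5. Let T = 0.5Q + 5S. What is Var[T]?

Var[T] = a²·Var[Q] + b²·Var[S] + 2ab·Cov(Q, S) with a = 0.5, b = 5.
= 0.5²·16 + 5²·52 + 2·0.5·5·13.5
= 4 + 1300 + 67.5 = 1371.5.

Var[T] = 1371.5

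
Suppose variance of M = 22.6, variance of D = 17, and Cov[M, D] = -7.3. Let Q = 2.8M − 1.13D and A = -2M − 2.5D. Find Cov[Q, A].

By bilinearity, Cov[Q, A] = ac·variance of M + bd·variance of D + (ad+bc)·Cov[M, D], with a=2.8, b=-1.13, c=-2, d=-2.5.
ac·variance of M = 2.8·(-2)·22.6 = -126.56
bd·variance of D = (-1.13)·(-2.5)·17 = 48.025
(ad+bc)·Cov[M, D] = (-4.74)·(-7.3) = 34.602
Cov[Q, A] = -126.56 + 48.025 + 34.602 = -43.933.

Cov[Q, A] = -43.933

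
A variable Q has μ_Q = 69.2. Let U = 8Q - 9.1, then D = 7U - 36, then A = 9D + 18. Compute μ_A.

μ_A = 33997.5

μ_U = 8·69.2 + (-9.1) = 544.5.
μ_D = 7·544.5 + (-36) = 3775.5.
μ_A = 9·3775.5 + 18 = 33997.5.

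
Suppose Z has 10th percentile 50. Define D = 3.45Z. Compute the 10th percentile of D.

10th percentile of D = 172.5

Since a = 3.45 > 0 the transformation is increasing, so the 10th percentile of D = a·(P_{10} of Z) + b = 3.45·50 = 172.5.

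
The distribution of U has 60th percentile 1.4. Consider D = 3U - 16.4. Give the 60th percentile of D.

60th percentile of D = -12.2

Since a = 3 > 0 the transformation is increasing, so the 60th percentile of D = a·(P_{60} of U) + b = 3·1.4 + (-16.4) = -12.2.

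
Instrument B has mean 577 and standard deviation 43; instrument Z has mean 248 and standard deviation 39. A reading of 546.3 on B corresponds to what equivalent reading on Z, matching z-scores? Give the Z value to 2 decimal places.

Z = 220.16

z = (546.3 − 577)/43 ≈ -0.714.
Z = 248 + z·39 = 248 + (546.3 − 577)·39/43 ≈ 220.16.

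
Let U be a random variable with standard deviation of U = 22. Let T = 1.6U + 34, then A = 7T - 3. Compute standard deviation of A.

standard deviation of T = |1.6|·22 = 35.2.
standard deviation of A = |7|·35.2 = 246.4.

standard deviation of A = 246.4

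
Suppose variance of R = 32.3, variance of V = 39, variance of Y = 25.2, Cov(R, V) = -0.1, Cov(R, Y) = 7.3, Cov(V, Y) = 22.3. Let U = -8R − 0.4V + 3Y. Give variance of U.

variance of U = 1895.68

variance of U = a²·variance of R + b²·variance of V + c²·variance of Y + 2ab·Cov(R, V) + 2ac·Cov(R, Y) + 2bc·Cov(V, Y), with a = -8, b = -0.4, c = 3.
= 2067.2 + 6.24 + 226.8 + (-0.64) + (-350.4) + (-53.52)
= 1895.68.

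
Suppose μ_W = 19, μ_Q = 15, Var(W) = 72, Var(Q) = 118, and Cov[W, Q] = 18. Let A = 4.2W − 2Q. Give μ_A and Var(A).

μ_A = 4.2·μ_W + (-2)·μ_Q = 4.2·19 + (-2)·15 = 49.8.
Var(A) = a²·Var(W) + b²·Var(Q) + 2ab·Cov[W, Q] with a = 4.2, b = -2.
= 4.2²·72 + (-2)²·118 + 2·4.2·(-2)·18
= 1270.08 + 472 + (-302.4) = 1439.68.

μ_A = 49.8, Var(A) = 1439.68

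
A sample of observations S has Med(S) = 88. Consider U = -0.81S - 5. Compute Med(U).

Med(U) = -76.28

A linear map preserves order up to sign, so Med(U) = a·Med(S) + b = (-0.81)·88 + (-5) = -76.28.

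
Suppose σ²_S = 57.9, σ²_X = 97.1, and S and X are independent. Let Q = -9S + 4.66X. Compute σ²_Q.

σ²_Q = 6798.48476

σ²_Q = a²·σ²_S + b²·σ²_X + 2ab·Cov(S, X) with a = -9, b = 4.66.
Independence gives Cov(S, X) = 0.
= (-9)²·57.9 + 4.66²·97.1 + 2·(-9)·4.66·0
= 4689.9 + 2108.58476 + 0 = 6798.48476.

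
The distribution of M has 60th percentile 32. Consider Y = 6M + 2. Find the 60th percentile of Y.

Since a = 6 > 0 the transformation is increasing, so the 60th percentile of Y = a·(P_{60} of M) + b = 6·32 + 2 = 194.

60th percentile of Y = 194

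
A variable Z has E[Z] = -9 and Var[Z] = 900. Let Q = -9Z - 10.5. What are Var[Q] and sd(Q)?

Q = -9Z - 10.5 is linear with a = -9, b = -10.5.
Var[Q] = a²·Var[Z] = (-9)²·900 = 72900 (the additive constant -10.5 does not affect variance).
sd(Z) = √900 = 30.
sd(Q) = |a|·sd(Z) = |-9|·30 = 270.

Var[Q] = 72900, sd(Q) = 270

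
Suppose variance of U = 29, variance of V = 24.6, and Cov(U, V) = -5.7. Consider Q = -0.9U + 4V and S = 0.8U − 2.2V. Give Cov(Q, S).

By bilinearity, Cov(Q, S) = ac·variance of U + bd·variance of V + (ad+bc)·Cov(U, V), with a=-0.9, b=4, c=0.8, d=-2.2.
ac·variance of U = (-0.9)·0.8·29 = -20.88
bd·variance of V = 4·(-2.2)·24.6 = -216.48
(ad+bc)·Cov(U, V) = (5.18)·(-5.7) = -29.526
Cov(Q, S) = -20.88 + (-216.48) + (-29.526) = -266.886.

Cov(Q, S) = -266.886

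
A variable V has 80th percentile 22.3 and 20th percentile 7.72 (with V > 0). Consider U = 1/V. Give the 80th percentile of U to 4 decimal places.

80th percentile of U = 0.1295

1/V is decreasing on V > 0, so percentile order reverses: P_{80}(U) uses P_{20}(V) = 7.72.
P_{80}(U) = 1/7.72 ≈ 0.1295.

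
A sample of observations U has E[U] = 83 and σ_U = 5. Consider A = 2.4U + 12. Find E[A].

E[A] = 211.2

A = 2.4U + 12 is linear with a = 2.4, b = 12.
E[A] = a·E[U] + b = 2.4·83 + 12 = 211.2.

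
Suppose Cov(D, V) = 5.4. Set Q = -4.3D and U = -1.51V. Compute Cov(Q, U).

Cov(Q, U) = a·c·Cov(D, V) = (-4.3)·(-1.51)·5.4 = 35.0622. Additive constants drop out.

Cov(Q, U) = 35.0622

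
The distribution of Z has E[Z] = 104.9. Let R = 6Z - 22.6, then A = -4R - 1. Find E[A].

E[A] = -2428.2

E[R] = 6·104.9 + (-22.6) = 606.8.
E[A] = (-4)·606.8 + (-1) = -2428.2.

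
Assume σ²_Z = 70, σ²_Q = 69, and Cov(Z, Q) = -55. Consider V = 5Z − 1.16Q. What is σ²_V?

σ²_V = a²·σ²_Z + b²·σ²_Q + 2ab·Cov(Z, Q) with a = 5, b = -1.16.
= 5²·70 + (-1.16)²·69 + 2·5·(-1.16)·(-55)
= 1750 + 92.8464 + 638 = 2480.8464.

σ²_V = 2480.8464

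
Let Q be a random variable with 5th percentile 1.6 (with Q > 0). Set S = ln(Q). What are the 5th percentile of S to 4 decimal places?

ln(Q) is increasing, so P_{5}(S) = g(P_{5}(Q)) ≈ 0.47.

5th percentile of S = 0.47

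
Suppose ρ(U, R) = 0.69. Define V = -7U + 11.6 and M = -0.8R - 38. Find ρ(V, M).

Linear rescalings preserve correlation up to sign; here the slopes -7 and -0.8 have the same sign, so ρ(V, M) = ρ(U, R) = 0.69.

ρ(V, M) = 0.69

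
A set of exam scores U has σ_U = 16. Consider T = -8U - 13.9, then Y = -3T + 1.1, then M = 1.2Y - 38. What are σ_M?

σ_T = |-8|·16 = 128.
σ_Y = |-3|·128 = 384.
σ_M = |1.2|·384 = 460.8.

σ_M = 460.8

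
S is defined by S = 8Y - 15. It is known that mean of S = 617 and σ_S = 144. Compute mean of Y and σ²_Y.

From S = 8Y - 15: mean of S = a·mean of Y + b, so mean of Y = (mean of S − b)/a = (617 − (-15))/8 = 79.
σ²_S = 144² = 20736.
σ²_S = a²·σ²_Y, so σ²_Y = 20736/8² = 324.

mean of Y = 79, σ²_Y = 324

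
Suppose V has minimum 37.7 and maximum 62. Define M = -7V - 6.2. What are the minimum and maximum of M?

min(M) = -440.2, max(M) = -270.1

a = -7 < 0, so order reverses: min(M) = a·max(V)+b = (-7)·62 + (-6.2) = -440.2; max(M) = a·min(V)+b = (-7)·37.7 + (-6.2) = -270.1.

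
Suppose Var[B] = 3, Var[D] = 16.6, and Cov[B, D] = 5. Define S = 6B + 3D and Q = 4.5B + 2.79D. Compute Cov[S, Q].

By bilinearity, Cov[S, Q] = ac·Var[B] + bd·Var[D] + (ad+bc)·Cov[B, D], with a=6, b=3, c=4.5, d=2.79.
ac·Var[B] = 6·4.5·3 = 81
bd·Var[D] = 3·2.79·16.6 = 138.942
(ad+bc)·Cov[B, D] = (30.24)·5 = 151.2
Cov[S, Q] = 81 + 138.942 + 151.2 = 371.142.

Cov[S, Q] = 371.142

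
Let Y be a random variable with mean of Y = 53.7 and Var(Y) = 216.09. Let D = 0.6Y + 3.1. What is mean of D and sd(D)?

mean of D = 35.32, sd(D) = 8.82

D = 0.6Y + 3.1 is linear with a = 0.6, b = 3.1.
mean of D = a·mean of Y + b = 0.6·53.7 + 3.1 = 35.32.
sd(Y) = √216.09 = 14.7.
sd(D) = |a|·sd(Y) = |0.6|·14.7 = 8.82.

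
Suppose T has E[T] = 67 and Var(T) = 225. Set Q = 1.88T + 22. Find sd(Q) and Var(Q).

Q = 1.88T + 22 is linear with a = 1.88, b = 22.
sd(T) = √225 = 15.
sd(Q) = |a|·sd(T) = |1.88|·15 = 28.2.
Var(Q) = a²·Var(T) = 1.88²·225 = 795.24 (the additive constant 22 does not affect variance).

sd(Q) = 28.2, Var(Q) = 795.24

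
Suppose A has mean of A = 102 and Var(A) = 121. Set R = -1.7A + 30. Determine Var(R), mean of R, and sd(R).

R = -1.7A + 30 is linear with a = -1.7, b = 30.
Var(R) = a²·Var(A) = (-1.7)²·121 = 349.69 (the additive constant 30 does not affect variance).
mean of R = a·mean of A + b = (-1.7)·102 + 30 = -143.4.
sd(A) = √121 = 11.
sd(R) = |a|·sd(A) = |-1.7|·11 = 18.7.

Var(R) = 349.69, mean of R = -143.4, sd(R) = 18.7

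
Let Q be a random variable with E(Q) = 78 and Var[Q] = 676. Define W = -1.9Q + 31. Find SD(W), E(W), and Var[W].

W = -1.9Q + 31 is linear with a = -1.9, b = 31.
SD(Q) = √676 = 26.
SD(W) = |a|·SD(Q) = |-1.9|·26 = 49.4.
E(W) = a·E(Q) + b = (-1.9)·78 + 31 = -117.2.
Var[W] = a²·Var[Q] = (-1.9)²·676 = 2440.36 (the additive constant 31 does not affect variance).

SD(W) = 49.4, E(W) = -117.2, Var[W] = 2440.36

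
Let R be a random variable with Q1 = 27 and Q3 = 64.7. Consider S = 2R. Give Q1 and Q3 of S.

a = 2 > 0: Q1(S) = a·Q1(R)+b = 54, Q3(S) = a·Q3(R)+b = 129.4.

Q1(S) = 54, Q3(S) = 129.4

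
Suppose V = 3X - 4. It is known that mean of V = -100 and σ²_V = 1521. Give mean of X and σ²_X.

mean of X = -32, σ²_X = 169

From V = 3X - 4: mean of V = a·mean of X + b, so mean of X = (mean of V − b)/a = (-100 − (-4))/3 = -32.
σ²_V = a²·σ²_X, so σ²_X = 1521/3² = 169.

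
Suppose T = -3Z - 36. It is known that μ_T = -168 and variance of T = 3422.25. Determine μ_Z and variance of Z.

μ_Z = 44, variance of Z = 380.25

From T = -3Z - 36: μ_T = a·μ_Z + b, so μ_Z = (μ_T − b)/a = (-168 − (-36))/(-3) = 44.
variance of T = a²·variance of Z, so variance of Z = 3422.25/(-3)² = 380.25.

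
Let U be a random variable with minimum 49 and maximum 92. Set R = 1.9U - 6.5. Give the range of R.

Range(R) = 81.7

Range of U = 92 − 49 = 43.
Range(R) = |a|·Range(U) = |1.9|·43 = 81.7.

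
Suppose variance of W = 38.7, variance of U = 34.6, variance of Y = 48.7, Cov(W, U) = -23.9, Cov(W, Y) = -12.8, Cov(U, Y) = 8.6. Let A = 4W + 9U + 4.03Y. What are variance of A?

variance of A = a²·variance of W + b²·variance of U + c²·variance of Y + 2ab·Cov(W, U) + 2ac·Cov(W, Y) + 2bc·Cov(U, Y), with a = 4, b = 9, c = 4.03.
= 619.2 + 2802.6 + 790.93183 + (-1720.8) + (-412.672) + 623.844
= 2703.10383.

variance of A = 2703.10383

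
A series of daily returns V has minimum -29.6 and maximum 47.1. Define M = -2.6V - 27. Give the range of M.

Range(M) = 199.42

Range of V = 47.1 − (-29.6) = 76.7.
Range(M) = |a|·Range(V) = |-2.6|·76.7 = 199.42.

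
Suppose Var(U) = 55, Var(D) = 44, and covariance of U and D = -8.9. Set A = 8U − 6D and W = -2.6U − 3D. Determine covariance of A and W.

covariance of A and W = -277.24

By bilinearity, covariance of A and W = ac·Var(U) + bd·Var(D) + (ad+bc)·covariance of U and D, with a=8, b=-6, c=-2.6, d=-3.
ac·Var(U) = 8·(-2.6)·55 = -1144
bd·Var(D) = (-6)·(-3)·44 = 792
(ad+bc)·covariance of U and D = (-8.4)·(-8.9) = 74.76
covariance of A and W = -1144 + 792 + 74.76 = -277.24.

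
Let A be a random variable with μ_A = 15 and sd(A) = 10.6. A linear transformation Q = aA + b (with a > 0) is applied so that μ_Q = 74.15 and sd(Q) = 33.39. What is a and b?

a = 3.15, b = 26.9

sd(Q) = a·sd(A) (a > 0), so a = 33.39/10.6 = 3.15.
μ_Q = a·μ_A + b, so b = 74.15 − 3.15·15 = 26.9.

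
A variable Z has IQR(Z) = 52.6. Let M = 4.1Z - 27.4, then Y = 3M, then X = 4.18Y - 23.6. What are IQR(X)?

IQR(M) = |4.1|·52.6 = 215.66.
IQR(Y) = |3|·215.66 = 646.98.
IQR(X) = |4.18|·646.98 = 2704.3764.

IQR(X) = 2704.3764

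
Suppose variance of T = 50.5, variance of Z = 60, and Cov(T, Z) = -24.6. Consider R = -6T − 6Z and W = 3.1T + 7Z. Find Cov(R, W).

Cov(R, W) = -1968.54

By bilinearity, Cov(R, W) = ac·variance of T + bd·variance of Z + (ad+bc)·Cov(T, Z), with a=-6, b=-6, c=3.1, d=7.
ac·variance of T = (-6)·3.1·50.5 = -939.3
bd·variance of Z = (-6)·7·60 = -2520
(ad+bc)·Cov(T, Z) = (-60.6)·(-24.6) = 1490.76
Cov(R, W) = -939.3 + (-2520) + 1490.76 = -1968.54.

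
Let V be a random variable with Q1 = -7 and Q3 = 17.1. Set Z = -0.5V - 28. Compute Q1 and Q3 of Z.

Q1(Z) = -36.55, Q3(Z) = -24.5

a = -0.5 < 0 reverses order: Q1(Z) comes from Q3(V), Q3(Z) from Q1(V).
Q1(Z) = (-0.5)·17.1 + (-28) = -36.55; Q3(Z) = (-0.5)·(-7) + (-28) = -24.5.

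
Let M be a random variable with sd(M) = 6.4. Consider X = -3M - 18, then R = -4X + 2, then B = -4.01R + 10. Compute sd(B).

sd(X) = |-3|·6.4 = 19.2.
sd(R) = |-4|·19.2 = 76.8.
sd(B) = |-4.01|·76.8 = 307.968.

sd(B) = 307.968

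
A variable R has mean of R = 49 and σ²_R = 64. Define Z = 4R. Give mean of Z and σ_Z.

mean of Z = 196, σ_Z = 32

Z = 4R is linear with a = 4, b = 0.
mean of Z = a·mean of R + b = 4·49 = 196.
σ_R = √64 = 8.
σ_Z = |a|·σ_R = |4|·8 = 32.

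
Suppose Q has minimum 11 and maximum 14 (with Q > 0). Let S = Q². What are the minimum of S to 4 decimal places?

min(S) = 121

Q² is increasing on this domain, so min(S) comes from min(Q) = 11: min(S) = square(11) = 121.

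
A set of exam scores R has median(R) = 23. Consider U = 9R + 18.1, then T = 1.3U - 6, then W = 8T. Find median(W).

median(W) = 2293.04

median(U) = 9·23 + 18.1 = 225.1.
median(T) = 1.3·225.1 + (-6) = 286.63.
median(W) = 8·286.63 = 2293.04.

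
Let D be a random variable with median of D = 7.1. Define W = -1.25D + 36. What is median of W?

median of W = 27.125

A linear map preserves order up to sign, so median of W = a·median of D + b = (-1.25)·7.1 + 36 = 27.125.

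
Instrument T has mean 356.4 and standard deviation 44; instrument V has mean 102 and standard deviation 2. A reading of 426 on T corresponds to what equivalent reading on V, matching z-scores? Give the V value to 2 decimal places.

z = (426 − 356.4)/44 ≈ 1.5818.
V = 102 + z·2 = 102 + (426 − 356.4)·2/44 ≈ 105.16.

V = 105.16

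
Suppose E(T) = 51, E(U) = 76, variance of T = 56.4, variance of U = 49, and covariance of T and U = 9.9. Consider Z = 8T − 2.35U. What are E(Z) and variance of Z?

E(Z) = 8·E(T) + (-2.35)·E(U) = 8·51 + (-2.35)·76 = 229.4.
variance of Z = a²·variance of T + b²·variance of U + 2ab·covariance of T and U with a = 8, b = -2.35.
= 8²·56.4 + (-2.35)²·49 + 2·8·(-2.35)·9.9
= 3609.6 + 270.6025 + (-372.24) = 3507.9625.

E(Z) = 229.4, variance of Z = 3507.9625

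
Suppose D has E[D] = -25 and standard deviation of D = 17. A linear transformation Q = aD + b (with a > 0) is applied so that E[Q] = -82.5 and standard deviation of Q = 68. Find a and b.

standard deviation of Q = a·standard deviation of D (a > 0), so a = 68/17 = 4.
E[Q] = a·E[D] + b, so b = -82.5 − 4·(-25) = 17.5.

a = 4, b = 17.5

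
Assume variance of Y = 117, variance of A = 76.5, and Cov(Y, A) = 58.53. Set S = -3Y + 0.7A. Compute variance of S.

variance of S = 844.659

variance of S = a²·variance of Y + b²·variance of A + 2ab·Cov(Y, A) with a = -3, b = 0.7.
= (-3)²·117 + 0.7²·76.5 + 2·(-3)·0.7·58.53
= 1053 + 37.485 + (-245.826) = 844.659.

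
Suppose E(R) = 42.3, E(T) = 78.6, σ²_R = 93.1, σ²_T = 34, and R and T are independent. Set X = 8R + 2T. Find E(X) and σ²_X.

E(X) = 8·E(R) + 2·E(T) = 8·42.3 + 2·78.6 = 495.6.
σ²_X = a²·σ²_R + b²·σ²_T + 2ab·Cov[R, T] with a = 8, b = 2.
Independence gives Cov[R, T] = 0.
= 8²·93.1 + 2²·34 + 2·8·2·0
= 5958.4 + 136 + 0 = 6094.4.

E(X) = 495.6, σ²_X = 6094.4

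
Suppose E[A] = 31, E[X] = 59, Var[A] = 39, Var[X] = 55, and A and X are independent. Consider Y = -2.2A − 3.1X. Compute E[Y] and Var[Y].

E[Y] = -251.1, Var[Y] = 717.31

E[Y] = (-2.2)·E[A] + (-3.1)·E[X] = (-2.2)·31 + (-3.1)·59 = -251.1.
Var[Y] = a²·Var[A] + b²·Var[X] + 2ab·Cov[A, X] with a = -2.2, b = -3.1.
Independence gives Cov[A, X] = 0.
= (-2.2)²·39 + (-3.1)²·55 + 2·(-2.2)·(-3.1)·0
= 188.76 + 528.55 + 0 = 717.31.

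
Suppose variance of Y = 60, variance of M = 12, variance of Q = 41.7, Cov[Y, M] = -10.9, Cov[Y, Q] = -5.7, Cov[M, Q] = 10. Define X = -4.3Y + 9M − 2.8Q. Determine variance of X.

variance of X = a²·variance of Y + b²·variance of M + c²·variance of Q + 2ab·Cov[Y, M] + 2ac·Cov[Y, Q] + 2bc·Cov[M, Q], with a = -4.3, b = 9, c = -2.8.
= 1109.4 + 972 + 326.928 + 843.66 + (-137.256) + (-504)
= 2610.732.

variance of X = 2610.732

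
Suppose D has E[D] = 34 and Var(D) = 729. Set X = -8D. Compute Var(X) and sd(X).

Var(X) = 46656, sd(X) = 216

X = -8D is linear with a = -8, b = 0.
Var(X) = a²·Var(D) = (-8)²·729 = 46656.
sd(D) = √729 = 27.
sd(X) = |a|·sd(D) = |-8|·27 = 216.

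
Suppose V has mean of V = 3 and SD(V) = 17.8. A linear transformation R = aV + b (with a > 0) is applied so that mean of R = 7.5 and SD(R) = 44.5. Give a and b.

SD(R) = a·SD(V) (a > 0), so a = 44.5/17.8 = 2.5.
mean of R = a·mean of V + b, so b = 7.5 − 2.5·3 = 0.

a = 2.5, b = 0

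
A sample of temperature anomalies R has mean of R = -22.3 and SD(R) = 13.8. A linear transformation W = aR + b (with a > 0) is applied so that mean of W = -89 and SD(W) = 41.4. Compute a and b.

a = 3, b = -22.1

SD(W) = a·SD(R) (a > 0), so a = 41.4/13.8 = 3.
mean of W = a·mean of R + b, so b = -89 − 3·(-22.3) = -22.1.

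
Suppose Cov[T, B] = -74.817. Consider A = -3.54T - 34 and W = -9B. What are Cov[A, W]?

Cov[A, W] = a·c·Cov[T, B] = (-3.54)·(-9)·(-74.817) = -2383.66962. Additive constants drop out.

Cov[A, W] = -2383.66962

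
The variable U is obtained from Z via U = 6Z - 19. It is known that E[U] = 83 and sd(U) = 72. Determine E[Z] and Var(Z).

From U = 6Z - 19: E[U] = a·E[Z] + b, so E[Z] = (E[U] − b)/a = (83 − (-19))/6 = 17.
Var(U) = 72² = 5184.
Var(U) = a²·Var(Z), so Var(Z) = 5184/6² = 144.

E[Z] = 17, Var(Z) = 144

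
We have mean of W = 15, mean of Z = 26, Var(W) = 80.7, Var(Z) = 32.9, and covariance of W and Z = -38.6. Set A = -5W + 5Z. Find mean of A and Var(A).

mean of A = 55, Var(A) = 4770

mean of A = (-5)·mean of W + 5·mean of Z = (-5)·15 + 5·26 = 55.
Var(A) = a²·Var(W) + b²·Var(Z) + 2ab·covariance of W and Z with a = -5, b = 5.
= (-5)²·80.7 + 5²·32.9 + 2·(-5)·5·(-38.6)
= 2017.5 + 822.5 + 1930 = 4770.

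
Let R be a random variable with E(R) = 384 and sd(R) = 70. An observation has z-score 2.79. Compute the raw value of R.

R = E(R) + z·sd(R) = 384 + 2.79·70 = 579.3.

R = 579.3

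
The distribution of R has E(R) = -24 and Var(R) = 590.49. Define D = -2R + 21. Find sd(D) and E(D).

sd(D) = 48.6, E(D) = 69

D = -2R + 21 is linear with a = -2, b = 21.
sd(R) = √590.49 = 24.3.
sd(D) = |a|·sd(R) = |-2|·24.3 = 48.6.
E(D) = a·E(R) + b = (-2)·(-24) + 21 = 69.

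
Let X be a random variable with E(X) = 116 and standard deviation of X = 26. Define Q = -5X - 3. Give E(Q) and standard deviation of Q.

E(Q) = -583, standard deviation of Q = 130

Q = -5X - 3 is linear with a = -5, b = -3.
E(Q) = a·E(X) + b = (-5)·116 + (-3) = -583.
standard deviation of Q = |a|·standard deviation of X = |-5|·26 = 130.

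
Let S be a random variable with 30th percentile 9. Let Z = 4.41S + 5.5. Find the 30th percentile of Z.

30th percentile of Z = 45.19

Since a = 4.41 > 0 the transformation is increasing, so the 30th percentile of Z = a·(P_{30} of S) + b = 4.41·9 + 5.5 = 45.19.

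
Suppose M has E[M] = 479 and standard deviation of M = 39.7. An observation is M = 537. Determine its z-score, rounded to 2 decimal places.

z = 1.46

z = (M − E[M]) / standard deviation of M = (537 − 479) / 39.7 ≈ 1.46.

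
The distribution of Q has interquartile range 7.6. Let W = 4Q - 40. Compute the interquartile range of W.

Under W = aQ + b, IQR(W) = |a|·IQR(Q) = |4|·7.6 = 30.4 (shifts cancel; spread scales by |a|).

IQR(W) = 30.4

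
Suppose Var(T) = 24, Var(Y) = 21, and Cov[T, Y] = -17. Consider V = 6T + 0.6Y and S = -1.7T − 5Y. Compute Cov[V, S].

Cov[V, S] = 219.54

By bilinearity, Cov[V, S] = ac·Var(T) + bd·Var(Y) + (ad+bc)·Cov[T, Y], with a=6, b=0.6, c=-1.7, d=-5.
ac·Var(T) = 6·(-1.7)·24 = -244.8
bd·Var(Y) = 0.6·(-5)·21 = -63
(ad+bc)·Cov[T, Y] = (-31.02)·(-17) = 527.34
Cov[V, S] = -244.8 + (-63) + 527.34 = 219.54.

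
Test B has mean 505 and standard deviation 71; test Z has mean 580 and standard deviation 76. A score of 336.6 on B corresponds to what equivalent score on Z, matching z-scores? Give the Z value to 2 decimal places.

z = (336.6 − 505)/71 ≈ -2.3718.
Z = 580 + z·76 = 580 + (336.6 − 505)·76/71 ≈ 399.74.

Z = 399.74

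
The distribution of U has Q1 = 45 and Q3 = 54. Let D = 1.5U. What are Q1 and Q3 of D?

Q1(D) = 67.5, Q3(D) = 81

a = 1.5 > 0: Q1(D) = a·Q1(U)+b = 67.5, Q3(D) = a·Q3(U)+b = 81.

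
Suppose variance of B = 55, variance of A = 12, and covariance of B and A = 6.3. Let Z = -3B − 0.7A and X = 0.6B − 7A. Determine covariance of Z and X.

covariance of Z and X = 89.454

By bilinearity, covariance of Z and X = ac·variance of B + bd·variance of A + (ad+bc)·covariance of B and A, with a=-3, b=-0.7, c=0.6, d=-7.
ac·variance of B = (-3)·0.6·55 = -99
bd·variance of A = (-0.7)·(-7)·12 = 58.8
(ad+bc)·covariance of B and A = (20.58)·6.3 = 129.654
covariance of Z and X = -99 + 58.8 + 129.654 = 89.454.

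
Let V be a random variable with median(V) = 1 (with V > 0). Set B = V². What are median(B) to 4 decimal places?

V² is monotone on this domain, so median(B) = square(1) = 1.

median(B) = 1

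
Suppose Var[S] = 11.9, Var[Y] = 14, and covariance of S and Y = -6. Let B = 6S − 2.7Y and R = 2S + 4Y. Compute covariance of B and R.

By bilinearity, covariance of B and R = ac·Var[S] + bd·Var[Y] + (ad+bc)·covariance of S and Y, with a=6, b=-2.7, c=2, d=4.
ac·Var[S] = 6·2·11.9 = 142.8
bd·Var[Y] = (-2.7)·4·14 = -151.2
(ad+bc)·covariance of S and Y = (18.6)·(-6) = -111.6
covariance of B and R = 142.8 + (-151.2) + (-111.6) = -120.

covariance of B and R = -120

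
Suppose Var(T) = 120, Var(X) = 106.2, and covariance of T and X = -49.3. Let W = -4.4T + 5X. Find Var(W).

Var(W) = a²·Var(T) + b²·Var(X) + 2ab·covariance of T and X with a = -4.4, b = 5.
= (-4.4)²·120 + 5²·106.2 + 2·(-4.4)·5·(-49.3)
= 2323.2 + 2655 + 2169.2 = 7147.4.

Var(W) = 7147.4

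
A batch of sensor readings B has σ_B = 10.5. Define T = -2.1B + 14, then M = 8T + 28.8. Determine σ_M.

σ_T = |-2.1|·10.5 = 22.05.
σ_M = |8|·22.05 = 176.4.

σ_M = 176.4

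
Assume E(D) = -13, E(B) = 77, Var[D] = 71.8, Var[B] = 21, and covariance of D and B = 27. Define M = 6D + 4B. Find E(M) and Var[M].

E(M) = 230, Var[M] = 4216.8

E(M) = 6·E(D) + 4·E(B) = 6·(-13) + 4·77 = 230.
Var[M] = a²·Var[D] + b²·Var[B] + 2ab·covariance of D and B with a = 6, b = 4.
= 6²·71.8 + 4²·21 + 2·6·4·27
= 2584.8 + 336 + 1296 = 4216.8.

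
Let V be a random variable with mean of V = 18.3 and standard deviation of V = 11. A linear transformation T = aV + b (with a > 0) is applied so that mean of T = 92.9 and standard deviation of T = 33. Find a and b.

standard deviation of T = a·standard deviation of V (a > 0), so a = 33/11 = 3.
mean of T = a·mean of V + b, so b = 92.9 − 3·18.3 = 38.

a = 3, b = 38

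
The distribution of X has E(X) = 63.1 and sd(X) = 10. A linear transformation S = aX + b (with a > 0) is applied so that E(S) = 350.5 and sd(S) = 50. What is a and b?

a = 5, b = 35

sd(S) = a·sd(X) (a > 0), so a = 50/10 = 5.
E(S) = a·E(X) + b, so b = 350.5 − 5·63.1 = 35.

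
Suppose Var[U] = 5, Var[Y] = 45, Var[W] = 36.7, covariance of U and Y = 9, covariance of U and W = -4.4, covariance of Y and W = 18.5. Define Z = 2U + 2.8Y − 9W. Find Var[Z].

Var[Z] = 2672.3

Var[Z] = a²·Var[U] + b²·Var[Y] + c²·Var[W] + 2ab·covariance of U and Y + 2ac·covariance of U and W + 2bc·covariance of Y and W, with a = 2, b = 2.8, c = -9.
= 20 + 352.8 + 2972.7 + 100.8 + 158.4 + (-932.4)
= 2672.3.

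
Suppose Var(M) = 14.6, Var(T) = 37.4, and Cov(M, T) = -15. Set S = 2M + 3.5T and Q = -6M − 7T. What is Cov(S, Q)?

Cov(S, Q) = -566.5

By bilinearity, Cov(S, Q) = ac·Var(M) + bd·Var(T) + (ad+bc)·Cov(M, T), with a=2, b=3.5, c=-6, d=-7.
ac·Var(M) = 2·(-6)·14.6 = -175.2
bd·Var(T) = 3.5·(-7)·37.4 = -916.3
(ad+bc)·Cov(M, T) = (-35)·(-15) = 525
Cov(S, Q) = -175.2 + (-916.3) + 525 = -566.5.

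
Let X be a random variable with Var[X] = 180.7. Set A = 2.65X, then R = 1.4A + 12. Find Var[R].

Var[A] = 2.65²·180.7 = 1268.96575.
Var[R] = 1.4²·1268.96575 = 2487.17287.

Var[R] = 2487.17287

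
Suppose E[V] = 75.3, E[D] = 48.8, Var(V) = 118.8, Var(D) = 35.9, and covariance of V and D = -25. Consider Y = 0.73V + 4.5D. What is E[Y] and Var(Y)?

E[Y] = 0.73·E[V] + 4.5·E[D] = 0.73·75.3 + 4.5·48.8 = 274.569.
Var(Y) = a²·Var(V) + b²·Var(D) + 2ab·covariance of V and D with a = 0.73, b = 4.5.
= 0.73²·118.8 + 4.5²·35.9 + 2·0.73·4.5·(-25)
= 63.30852 + 726.975 + (-164.25) = 626.03352.

E[Y] = 274.569, Var(Y) = 626.03352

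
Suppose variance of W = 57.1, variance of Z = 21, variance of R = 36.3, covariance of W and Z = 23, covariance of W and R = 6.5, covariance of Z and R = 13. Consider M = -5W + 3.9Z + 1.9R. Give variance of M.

variance of M = a²·variance of W + b²·variance of Z + c²·variance of R + 2ab·covariance of W and Z + 2ac·covariance of W and R + 2bc·covariance of Z and R, with a = -5, b = 3.9, c = 1.9.
= 1427.5 + 319.41 + 131.043 + (-897) + (-123.5) + 192.66
= 1050.113.

variance of M = 1050.113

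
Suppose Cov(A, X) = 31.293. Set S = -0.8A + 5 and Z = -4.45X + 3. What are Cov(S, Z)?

Cov(S, Z) = a·c·Cov(A, X) = (-0.8)·(-4.45)·31.293 = 111.40308. Additive constants drop out.

Cov(S, Z) = 111.40308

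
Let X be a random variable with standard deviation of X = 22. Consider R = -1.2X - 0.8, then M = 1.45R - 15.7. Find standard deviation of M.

standard deviation of R = |-1.2|·22 = 26.4.
standard deviation of M = |1.45|·26.4 = 38.28.

standard deviation of M = 38.28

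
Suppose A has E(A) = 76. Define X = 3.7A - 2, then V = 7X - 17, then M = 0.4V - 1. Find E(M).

E(M) = 773.96

E(X) = 3.7·76 + (-2) = 279.2.
E(V) = 7·279.2 + (-17) = 1937.4.
E(M) = 0.4·1937.4 + (-1) = 773.96.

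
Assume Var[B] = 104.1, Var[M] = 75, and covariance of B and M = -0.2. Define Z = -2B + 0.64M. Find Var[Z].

Var[Z] = a²·Var[B] + b²·Var[M] + 2ab·covariance of B and M with a = -2, b = 0.64.
= (-2)²·104.1 + 0.64²·75 + 2·(-2)·0.64·(-0.2)
= 416.4 + 30.72 + 0.512 = 447.632.

Var[Z] = 447.632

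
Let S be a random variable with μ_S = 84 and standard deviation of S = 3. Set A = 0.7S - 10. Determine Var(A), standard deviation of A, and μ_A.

A = 0.7S - 10 is linear with a = 0.7, b = -10.
Var(S) = 3² = 9.
Var(A) = a²·Var(S) = 0.7²·9 = 4.41 (the additive constant -10 does not affect variance).
standard deviation of A = |a|·standard deviation of S = |0.7|·3 = 2.1.
μ_A = a·μ_S + b = 0.7·84 + (-10) = 48.8.

Var(A) = 4.41, standard deviation of A = 2.1, μ_A = 48.8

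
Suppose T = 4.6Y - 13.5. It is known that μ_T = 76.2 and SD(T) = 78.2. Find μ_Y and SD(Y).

μ_Y = 19.5, SD(Y) = 17

From T = 4.6Y - 13.5: μ_T = a·μ_Y + b, so μ_Y = (μ_T − b)/a = (76.2 − (-13.5))/4.6 = 19.5.
SD(T) = |a|·SD(Y), so SD(Y) = 78.2/|4.6| = 17.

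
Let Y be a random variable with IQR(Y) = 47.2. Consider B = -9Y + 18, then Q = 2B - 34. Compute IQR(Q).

IQR(B) = |-9|·47.2 = 424.8.
IQR(Q) = |2|·424.8 = 849.6.

IQR(Q) = 849.6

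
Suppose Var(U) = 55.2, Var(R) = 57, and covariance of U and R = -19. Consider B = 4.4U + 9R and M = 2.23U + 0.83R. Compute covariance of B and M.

covariance of B and M = 516.6944

By bilinearity, covariance of B and M = ac·Var(U) + bd·Var(R) + (ad+bc)·covariance of U and R, with a=4.4, b=9, c=2.23, d=0.83.
ac·Var(U) = 4.4·2.23·55.2 = 541.6224
bd·Var(R) = 9·0.83·57 = 425.79
(ad+bc)·covariance of U and R = (23.722)·(-19) = -450.718
covariance of B and M = 541.6224 + 425.79 + (-450.718) = 516.6944.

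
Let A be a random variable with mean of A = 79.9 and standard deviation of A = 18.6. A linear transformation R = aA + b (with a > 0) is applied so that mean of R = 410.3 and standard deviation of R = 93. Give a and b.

standard deviation of R = a·standard deviation of A (a > 0), so a = 93/18.6 = 5.
mean of R = a·mean of A + b, so b = 410.3 − 5·79.9 = 10.8.

a = 5, b = 10.8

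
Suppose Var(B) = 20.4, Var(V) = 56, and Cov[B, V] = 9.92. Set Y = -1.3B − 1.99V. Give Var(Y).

Var(Y) = 307.56768

Var(Y) = a²·Var(B) + b²·Var(V) + 2ab·Cov[B, V] with a = -1.3, b = -1.99.
= (-1.3)²·20.4 + (-1.99)²·56 + 2·(-1.3)·(-1.99)·9.92
= 34.476 + 221.7656 + 51.32608 = 307.56768.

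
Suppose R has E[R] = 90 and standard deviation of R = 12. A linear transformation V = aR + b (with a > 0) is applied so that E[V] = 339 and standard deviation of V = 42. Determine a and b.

standard deviation of V = a·standard deviation of R (a > 0), so a = 42/12 = 3.5.
E[V] = a·E[R] + b, so b = 339 − 3.5·90 = 24.

a = 3.5, b = 24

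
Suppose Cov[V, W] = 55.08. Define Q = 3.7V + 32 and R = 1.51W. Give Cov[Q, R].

Cov[Q, R] = 307.73196

Cov[Q, R] = a·c·Cov[V, W] = 3.7·1.51·55.08 = 307.73196. Additive constants drop out.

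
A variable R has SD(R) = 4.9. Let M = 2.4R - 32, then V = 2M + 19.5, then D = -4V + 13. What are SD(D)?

SD(D) = 94.08

SD(M) = |2.4|·4.9 = 11.76.
SD(V) = |2|·11.76 = 23.52.
SD(D) = |-4|·23.52 = 94.08.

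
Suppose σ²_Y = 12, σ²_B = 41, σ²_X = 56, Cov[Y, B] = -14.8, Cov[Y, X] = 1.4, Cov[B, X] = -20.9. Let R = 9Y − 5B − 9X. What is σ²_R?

σ²_R = 5757.2

σ²_R = a²·σ²_Y + b²·σ²_B + c²·σ²_X + 2ab·Cov[Y, B] + 2ac·Cov[Y, X] + 2bc·Cov[B, X], with a = 9, b = -5, c = -9.
= 972 + 1025 + 4536 + 1332 + (-226.8) + (-1881)
= 5757.2.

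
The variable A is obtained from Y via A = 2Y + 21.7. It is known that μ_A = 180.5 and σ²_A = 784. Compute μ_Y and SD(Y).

From A = 2Y + 21.7: μ_A = a·μ_Y + b, so μ_Y = (μ_A − b)/a = (180.5 − 21.7)/2 = 79.4.
SD(A) = √784 = 28.
SD(A) = |a|·SD(Y), so SD(Y) = 28/|2| = 14.

μ_Y = 79.4, SD(Y) = 14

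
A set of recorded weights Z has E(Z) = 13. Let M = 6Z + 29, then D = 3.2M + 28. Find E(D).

E(D) = 370.4

E(M) = 6·13 + 29 = 107.
E(D) = 3.2·107 + 28 = 370.4.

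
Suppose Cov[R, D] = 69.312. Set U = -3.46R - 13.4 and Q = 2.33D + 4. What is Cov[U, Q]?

Cov[U, Q] = -558.7794816

Cov[U, Q] = a·c·Cov[R, D] = (-3.46)·2.33·69.312 = -558.7794816. Additive constants drop out.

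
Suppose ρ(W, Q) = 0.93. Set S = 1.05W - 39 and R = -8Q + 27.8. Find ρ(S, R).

Linear rescalings preserve |correlation|; the slopes 1.05 and -8 have opposite signs, so the correlation flips sign: ρ(S, R) = −ρ(W, Q) = -0.93.

ρ(S, R) = -0.93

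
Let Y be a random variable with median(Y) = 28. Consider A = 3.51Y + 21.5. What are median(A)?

A linear map preserves order up to sign, so median(A) = a·median(Y) + b = 3.51·28 + 21.5 = 119.78.

median(A) = 119.78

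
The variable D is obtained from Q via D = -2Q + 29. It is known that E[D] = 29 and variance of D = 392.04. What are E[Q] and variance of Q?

E[Q] = 0, variance of Q = 98.01

From D = -2Q + 29: E[D] = a·E[Q] + b, so E[Q] = (E[D] − b)/a = (29 − 29)/(-2) = 0.
variance of D = a²·variance of Q, so variance of Q = 392.04/(-2)² = 98.01.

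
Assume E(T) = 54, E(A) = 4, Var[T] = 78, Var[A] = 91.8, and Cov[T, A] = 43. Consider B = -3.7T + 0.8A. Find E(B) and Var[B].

E(B) = -196.6, Var[B] = 872.012

E(B) = (-3.7)·E(T) + 0.8·E(A) = (-3.7)·54 + 0.8·4 = -196.6.
Var[B] = a²·Var[T] + b²·Var[A] + 2ab·Cov[T, A] with a = -3.7, b = 0.8.
= (-3.7)²·78 + 0.8²·91.8 + 2·(-3.7)·0.8·43
= 1067.82 + 58.752 + (-254.56) = 872.012.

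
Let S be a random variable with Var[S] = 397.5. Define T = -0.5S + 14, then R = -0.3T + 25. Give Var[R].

Var[T] = (-0.5)²·397.5 = 99.375.
Var[R] = (-0.3)²·99.375 = 8.94375.

Var[R] = 8.94375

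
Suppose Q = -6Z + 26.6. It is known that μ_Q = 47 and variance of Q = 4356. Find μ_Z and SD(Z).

From Q = -6Z + 26.6: μ_Q = a·μ_Z + b, so μ_Z = (μ_Q − b)/a = (47 − 26.6)/(-6) = -3.4.
SD(Q) = √4356 = 66.
SD(Q) = |a|·SD(Z), so SD(Z) = 66/|-6| = 11.

μ_Z = -3.4, SD(Z) = 11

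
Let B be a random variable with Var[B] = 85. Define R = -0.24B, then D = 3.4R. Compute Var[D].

Var[D] = 56.59776

Var[R] = (-0.24)²·85 = 4.896.
Var[D] = 3.4²·4.896 = 56.59776.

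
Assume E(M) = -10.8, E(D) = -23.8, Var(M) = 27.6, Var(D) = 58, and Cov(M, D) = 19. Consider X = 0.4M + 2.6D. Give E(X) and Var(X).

E(X) = -66.2, Var(X) = 436.016

E(X) = 0.4·E(M) + 2.6·E(D) = 0.4·(-10.8) + 2.6·(-23.8) = -66.2.
Var(X) = a²·Var(M) + b²·Var(D) + 2ab·Cov(M, D) with a = 0.4, b = 2.6.
= 0.4²·27.6 + 2.6²·58 + 2·0.4·2.6·19
= 4.416 + 392.08 + 39.52 = 436.016.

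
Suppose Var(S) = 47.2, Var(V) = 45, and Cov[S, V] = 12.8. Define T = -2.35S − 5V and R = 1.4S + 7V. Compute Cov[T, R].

Cov[T, R] = -2030.448

By bilinearity, Cov[T, R] = ac·Var(S) + bd·Var(V) + (ad+bc)·Cov[S, V], with a=-2.35, b=-5, c=1.4, d=7.
ac·Var(S) = (-2.35)·1.4·47.2 = -155.288
bd·Var(V) = (-5)·7·45 = -1575
(ad+bc)·Cov[S, V] = (-23.45)·12.8 = -300.16
Cov[T, R] = -155.288 + (-1575) + (-300.16) = -2030.448.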